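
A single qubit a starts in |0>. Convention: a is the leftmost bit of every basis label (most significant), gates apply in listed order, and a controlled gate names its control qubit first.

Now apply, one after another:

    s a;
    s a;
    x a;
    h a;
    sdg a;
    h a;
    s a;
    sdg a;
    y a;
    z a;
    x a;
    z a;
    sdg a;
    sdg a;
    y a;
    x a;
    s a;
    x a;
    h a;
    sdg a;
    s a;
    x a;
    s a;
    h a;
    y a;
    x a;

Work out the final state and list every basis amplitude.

After the circuit, the state carries amplitude 1/2 - I/2 on |0>, -1/2 + I/2 on |1>.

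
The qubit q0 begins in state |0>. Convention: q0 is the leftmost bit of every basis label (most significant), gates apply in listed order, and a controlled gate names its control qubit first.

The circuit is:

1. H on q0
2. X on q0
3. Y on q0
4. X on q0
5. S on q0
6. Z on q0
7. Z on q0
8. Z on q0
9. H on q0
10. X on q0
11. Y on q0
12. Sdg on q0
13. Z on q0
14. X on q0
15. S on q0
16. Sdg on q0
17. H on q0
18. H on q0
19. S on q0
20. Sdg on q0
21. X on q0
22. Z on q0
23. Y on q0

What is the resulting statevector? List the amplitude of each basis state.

The final amplitudes are 1/2 - I/2 on |0>, -1/2 + I/2 on |1>. Key observation: the block from step 14 through step 21 cancels to the identity and can be dropped.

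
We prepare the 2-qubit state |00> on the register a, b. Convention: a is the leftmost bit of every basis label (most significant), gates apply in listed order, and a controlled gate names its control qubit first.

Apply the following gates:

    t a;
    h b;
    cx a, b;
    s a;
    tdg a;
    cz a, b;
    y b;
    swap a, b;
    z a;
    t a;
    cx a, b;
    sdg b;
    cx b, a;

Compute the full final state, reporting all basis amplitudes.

The final amplitudes are -sqrt(2)*I/2 on |00>, -sqrt(2)*exp(I*pi/4)/2 on |01>, 0 on |10>, 0 on |11>.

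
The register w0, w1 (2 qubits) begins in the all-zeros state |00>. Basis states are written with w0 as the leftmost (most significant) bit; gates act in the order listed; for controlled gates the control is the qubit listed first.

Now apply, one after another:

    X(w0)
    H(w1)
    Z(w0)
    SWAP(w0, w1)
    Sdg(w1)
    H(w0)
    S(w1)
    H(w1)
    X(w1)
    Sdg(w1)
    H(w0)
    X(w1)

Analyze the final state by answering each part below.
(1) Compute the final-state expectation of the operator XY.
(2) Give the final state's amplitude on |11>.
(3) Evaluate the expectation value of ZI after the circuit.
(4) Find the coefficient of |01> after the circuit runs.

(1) The expectation value of XY is -1.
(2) The amplitude on |11> is 1/2.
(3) The expectation value of ZI is 0.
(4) The final state's coefficient on |01> equals 1/2.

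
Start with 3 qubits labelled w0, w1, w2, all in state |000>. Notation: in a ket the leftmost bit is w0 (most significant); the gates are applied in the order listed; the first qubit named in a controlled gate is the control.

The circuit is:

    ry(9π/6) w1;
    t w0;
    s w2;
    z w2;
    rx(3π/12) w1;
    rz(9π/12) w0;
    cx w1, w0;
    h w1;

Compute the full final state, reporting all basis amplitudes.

After the circuit, the state carries amplitude (-sqrt(2 - sqrt(2)) + I*sqrt(sqrt(2) + 2))*exp(I*pi/8)/4 on |000>, 0 on |001>, (-sqrt(2 - sqrt(2)) + I*sqrt(sqrt(2) + 2))*exp(I*pi/8)/4 on |010>, 0 on |011>, (sqrt(2 - sqrt(2)) - I*sqrt(sqrt(2) + 2))*exp(I*pi/8)/4 on |100>, 0 on |101>, (-sqrt(2 - sqrt(2)) + I*sqrt(sqrt(2) + 2))*exp(I*pi/8)/4 on |110>, 0 on |111>.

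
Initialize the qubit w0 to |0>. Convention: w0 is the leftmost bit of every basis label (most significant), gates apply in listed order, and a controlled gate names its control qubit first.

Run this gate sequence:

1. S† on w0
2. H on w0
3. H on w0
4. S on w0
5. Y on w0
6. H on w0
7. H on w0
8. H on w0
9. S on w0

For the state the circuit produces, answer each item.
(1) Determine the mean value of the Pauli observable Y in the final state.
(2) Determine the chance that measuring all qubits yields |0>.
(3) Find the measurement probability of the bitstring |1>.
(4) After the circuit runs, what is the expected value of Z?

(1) The expectation value of Y is -1.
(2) Outcome |0> occurs with probability 1/2.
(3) Outcome |1> occurs with probability 1/2.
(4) The expectation value of Z is 0.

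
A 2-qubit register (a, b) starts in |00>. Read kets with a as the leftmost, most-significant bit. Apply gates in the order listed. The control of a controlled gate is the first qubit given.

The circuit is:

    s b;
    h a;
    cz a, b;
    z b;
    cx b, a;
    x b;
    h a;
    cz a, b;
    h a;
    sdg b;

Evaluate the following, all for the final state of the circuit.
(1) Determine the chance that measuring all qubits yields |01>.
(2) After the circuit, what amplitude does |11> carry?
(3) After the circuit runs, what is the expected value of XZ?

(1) Outcome |01> occurs with probability 1/2.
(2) The final state's coefficient on |11> equals -sqrt(2)*I/2.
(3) The expectation value of XZ is -1.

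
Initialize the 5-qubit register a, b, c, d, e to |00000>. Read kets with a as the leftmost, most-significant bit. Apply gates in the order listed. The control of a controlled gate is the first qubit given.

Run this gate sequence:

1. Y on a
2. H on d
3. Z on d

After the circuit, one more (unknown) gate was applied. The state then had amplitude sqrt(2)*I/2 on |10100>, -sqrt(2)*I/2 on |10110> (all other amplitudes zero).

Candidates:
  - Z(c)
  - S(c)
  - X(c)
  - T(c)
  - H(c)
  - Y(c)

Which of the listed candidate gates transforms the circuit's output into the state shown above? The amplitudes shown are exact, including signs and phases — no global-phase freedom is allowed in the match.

It was X(c) that produced the state shown.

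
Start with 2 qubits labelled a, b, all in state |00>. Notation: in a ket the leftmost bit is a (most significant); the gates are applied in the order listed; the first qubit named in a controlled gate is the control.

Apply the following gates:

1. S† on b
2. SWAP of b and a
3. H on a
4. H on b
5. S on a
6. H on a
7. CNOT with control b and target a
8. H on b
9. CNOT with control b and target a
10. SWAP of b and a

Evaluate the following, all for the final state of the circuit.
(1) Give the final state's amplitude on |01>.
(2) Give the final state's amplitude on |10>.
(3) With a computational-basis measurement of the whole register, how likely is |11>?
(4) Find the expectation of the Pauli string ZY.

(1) The final state's coefficient on |01> equals 1/2.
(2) The final state's coefficient on |10> equals -I/2.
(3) Outcome |11> occurs with probability 1/4.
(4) The expectation value of ZY is 0.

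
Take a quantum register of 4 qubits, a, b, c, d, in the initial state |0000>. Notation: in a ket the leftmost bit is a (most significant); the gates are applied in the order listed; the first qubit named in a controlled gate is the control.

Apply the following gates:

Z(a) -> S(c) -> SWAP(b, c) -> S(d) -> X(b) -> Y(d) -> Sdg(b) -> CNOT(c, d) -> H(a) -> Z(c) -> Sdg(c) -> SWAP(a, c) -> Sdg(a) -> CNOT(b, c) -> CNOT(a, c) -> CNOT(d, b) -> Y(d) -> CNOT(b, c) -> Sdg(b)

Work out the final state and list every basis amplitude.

The resulting statevector has amplitude -sqrt(2)*I/2 on |0000>, -sqrt(2)*I/2 on |0010>, and 0 on every other basis state.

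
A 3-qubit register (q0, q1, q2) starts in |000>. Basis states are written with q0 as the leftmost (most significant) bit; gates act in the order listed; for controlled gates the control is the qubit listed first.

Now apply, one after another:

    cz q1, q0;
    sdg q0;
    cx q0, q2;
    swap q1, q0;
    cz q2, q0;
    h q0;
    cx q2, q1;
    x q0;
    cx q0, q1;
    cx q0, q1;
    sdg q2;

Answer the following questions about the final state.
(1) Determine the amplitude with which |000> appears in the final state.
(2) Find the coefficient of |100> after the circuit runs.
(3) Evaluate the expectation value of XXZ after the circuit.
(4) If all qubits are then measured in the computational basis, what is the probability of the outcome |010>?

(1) |000> carries amplitude sqrt(2)/2 in the final state. Key observation: steps 9-10 multiply out to the identity, so the circuit reduces to the remaining gates.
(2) The amplitude on |100> is sqrt(2)/2.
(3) The observable XXZ averages to 0.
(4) Outcome |010> occurs with probability 0.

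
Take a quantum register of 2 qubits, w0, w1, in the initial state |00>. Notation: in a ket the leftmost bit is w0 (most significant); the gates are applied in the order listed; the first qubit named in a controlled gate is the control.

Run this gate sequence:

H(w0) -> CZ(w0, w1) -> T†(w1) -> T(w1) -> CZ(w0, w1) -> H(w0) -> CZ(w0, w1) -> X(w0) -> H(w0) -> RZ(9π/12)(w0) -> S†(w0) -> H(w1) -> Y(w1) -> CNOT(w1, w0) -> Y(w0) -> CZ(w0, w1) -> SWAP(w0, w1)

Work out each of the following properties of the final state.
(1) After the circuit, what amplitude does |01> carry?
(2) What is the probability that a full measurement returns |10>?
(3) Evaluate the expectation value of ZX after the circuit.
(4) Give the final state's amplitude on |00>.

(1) |01> carries amplitude -exp(5*I*pi/8)/2 in the final state.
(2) Outcome |10> occurs with probability 1/4.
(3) In the final state, ZX has expectation sqrt(2)/2.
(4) The amplitude on |00> is -exp(7*I*pi/8)/2.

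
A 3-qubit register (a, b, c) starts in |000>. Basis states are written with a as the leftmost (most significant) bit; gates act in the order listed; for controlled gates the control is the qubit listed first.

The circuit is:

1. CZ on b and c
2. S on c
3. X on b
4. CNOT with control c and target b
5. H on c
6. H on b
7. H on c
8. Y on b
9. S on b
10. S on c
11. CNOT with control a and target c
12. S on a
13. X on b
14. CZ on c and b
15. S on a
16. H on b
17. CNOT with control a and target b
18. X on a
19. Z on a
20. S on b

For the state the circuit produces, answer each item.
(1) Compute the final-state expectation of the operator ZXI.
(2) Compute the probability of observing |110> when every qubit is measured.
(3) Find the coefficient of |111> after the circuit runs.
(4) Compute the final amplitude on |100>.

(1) In the final state, ZXI has expectation 1.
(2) A full measurement returns |110> with probability 1/2.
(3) The amplitude on |111> is 0.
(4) The final state's coefficient on |100> equals 1/2 - I/2.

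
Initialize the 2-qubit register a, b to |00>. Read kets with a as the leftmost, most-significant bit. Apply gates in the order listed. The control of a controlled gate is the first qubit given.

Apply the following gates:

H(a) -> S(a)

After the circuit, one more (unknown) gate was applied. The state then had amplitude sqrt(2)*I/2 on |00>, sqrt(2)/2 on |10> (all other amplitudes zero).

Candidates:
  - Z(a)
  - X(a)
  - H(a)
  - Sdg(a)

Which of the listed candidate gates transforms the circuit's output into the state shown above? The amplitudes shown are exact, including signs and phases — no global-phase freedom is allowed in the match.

The unique candidate consistent with the amplitudes is X(a).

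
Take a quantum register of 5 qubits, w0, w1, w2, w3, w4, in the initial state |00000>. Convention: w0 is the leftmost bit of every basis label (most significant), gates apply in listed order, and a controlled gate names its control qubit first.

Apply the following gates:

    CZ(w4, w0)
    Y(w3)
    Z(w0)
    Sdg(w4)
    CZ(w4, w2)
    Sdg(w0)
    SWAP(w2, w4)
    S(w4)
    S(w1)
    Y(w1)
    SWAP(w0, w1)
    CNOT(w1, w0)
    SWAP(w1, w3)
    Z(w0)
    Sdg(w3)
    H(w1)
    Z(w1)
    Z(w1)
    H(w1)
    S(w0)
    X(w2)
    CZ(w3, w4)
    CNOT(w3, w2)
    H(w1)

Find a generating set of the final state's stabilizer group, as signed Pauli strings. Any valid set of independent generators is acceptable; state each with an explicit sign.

The stabilizer group can be generated by -IXIII, -ZIIII, -IIZII, +IIIZI, +IIIIZ, among other valid generating sets.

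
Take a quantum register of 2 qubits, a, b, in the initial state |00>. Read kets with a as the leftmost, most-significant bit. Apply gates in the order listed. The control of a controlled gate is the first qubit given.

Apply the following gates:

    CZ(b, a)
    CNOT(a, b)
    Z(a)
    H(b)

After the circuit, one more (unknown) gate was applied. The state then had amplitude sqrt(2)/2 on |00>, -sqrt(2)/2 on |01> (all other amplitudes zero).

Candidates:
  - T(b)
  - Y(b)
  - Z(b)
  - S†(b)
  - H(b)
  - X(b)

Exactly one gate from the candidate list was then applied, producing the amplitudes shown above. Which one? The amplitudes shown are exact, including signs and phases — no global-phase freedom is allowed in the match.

The unique candidate consistent with the amplitudes is Z(b).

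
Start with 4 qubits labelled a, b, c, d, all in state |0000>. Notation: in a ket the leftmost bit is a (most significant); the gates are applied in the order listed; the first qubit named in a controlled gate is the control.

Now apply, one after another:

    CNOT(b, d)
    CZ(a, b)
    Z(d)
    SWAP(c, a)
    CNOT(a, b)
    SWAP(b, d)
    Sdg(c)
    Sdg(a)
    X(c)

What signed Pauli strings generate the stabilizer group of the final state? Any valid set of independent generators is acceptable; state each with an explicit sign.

The stabilizer group can be generated by +ZIII, +IZII, -IIZI, +IIIZ, among other valid generating sets.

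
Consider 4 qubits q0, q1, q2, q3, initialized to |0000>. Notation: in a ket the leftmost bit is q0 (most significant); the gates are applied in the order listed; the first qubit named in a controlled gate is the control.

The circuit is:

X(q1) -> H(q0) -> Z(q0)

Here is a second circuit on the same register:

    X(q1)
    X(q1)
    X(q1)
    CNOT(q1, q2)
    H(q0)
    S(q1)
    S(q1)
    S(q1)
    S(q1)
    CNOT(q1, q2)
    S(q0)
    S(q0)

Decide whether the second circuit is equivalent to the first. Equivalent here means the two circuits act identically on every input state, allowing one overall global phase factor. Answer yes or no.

Yes — the two circuits implement the same unitary up to a global phase.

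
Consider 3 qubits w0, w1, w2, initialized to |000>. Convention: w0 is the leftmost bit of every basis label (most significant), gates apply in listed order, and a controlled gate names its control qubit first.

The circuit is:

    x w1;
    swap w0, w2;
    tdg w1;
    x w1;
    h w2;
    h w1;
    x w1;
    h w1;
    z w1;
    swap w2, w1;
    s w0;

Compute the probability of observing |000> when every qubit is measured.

Outcome |000> occurs with probability 1/2.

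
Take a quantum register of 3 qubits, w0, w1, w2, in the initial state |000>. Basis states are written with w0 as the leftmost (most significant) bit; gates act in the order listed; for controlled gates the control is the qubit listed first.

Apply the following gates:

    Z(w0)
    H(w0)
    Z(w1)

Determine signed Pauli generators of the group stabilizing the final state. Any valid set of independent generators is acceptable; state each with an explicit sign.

The final state is stabilized by the group generated by +XII, +IZI, +IIZ; other independent generating sets are equally valid.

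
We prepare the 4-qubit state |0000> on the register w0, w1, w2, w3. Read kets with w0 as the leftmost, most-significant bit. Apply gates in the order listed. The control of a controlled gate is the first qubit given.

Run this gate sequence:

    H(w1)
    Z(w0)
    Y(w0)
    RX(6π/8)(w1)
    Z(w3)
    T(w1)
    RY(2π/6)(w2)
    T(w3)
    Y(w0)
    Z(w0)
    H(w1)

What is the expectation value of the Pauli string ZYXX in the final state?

The expectation value of ZYXX is 0.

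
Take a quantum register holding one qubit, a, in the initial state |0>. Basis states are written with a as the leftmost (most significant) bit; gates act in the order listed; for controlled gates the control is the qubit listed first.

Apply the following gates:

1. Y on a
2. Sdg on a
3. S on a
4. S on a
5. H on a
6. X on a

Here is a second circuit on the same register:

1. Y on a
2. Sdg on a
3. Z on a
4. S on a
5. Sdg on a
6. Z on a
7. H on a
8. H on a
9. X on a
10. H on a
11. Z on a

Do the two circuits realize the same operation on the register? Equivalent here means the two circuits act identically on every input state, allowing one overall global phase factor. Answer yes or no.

Yes, they are equivalent — the unitaries differ by at most a global phase.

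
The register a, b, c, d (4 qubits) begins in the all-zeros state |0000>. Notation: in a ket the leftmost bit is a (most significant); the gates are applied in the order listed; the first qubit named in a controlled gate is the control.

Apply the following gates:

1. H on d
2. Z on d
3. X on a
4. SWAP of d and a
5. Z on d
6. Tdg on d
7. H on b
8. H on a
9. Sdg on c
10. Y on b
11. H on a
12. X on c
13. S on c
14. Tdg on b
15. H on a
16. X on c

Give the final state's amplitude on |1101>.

The final state's coefficient on |1101> equals -sqrt(2)*I/2.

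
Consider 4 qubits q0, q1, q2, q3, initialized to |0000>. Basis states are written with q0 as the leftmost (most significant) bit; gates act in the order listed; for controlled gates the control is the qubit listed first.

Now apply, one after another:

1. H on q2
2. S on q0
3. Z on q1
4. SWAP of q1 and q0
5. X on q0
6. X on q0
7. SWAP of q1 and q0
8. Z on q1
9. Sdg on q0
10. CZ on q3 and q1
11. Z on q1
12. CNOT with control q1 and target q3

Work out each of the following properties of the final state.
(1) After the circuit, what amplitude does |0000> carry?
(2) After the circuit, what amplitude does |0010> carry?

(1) The final state's coefficient on |0000> equals sqrt(2)/2.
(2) |0010> carries amplitude sqrt(2)/2 in the final state.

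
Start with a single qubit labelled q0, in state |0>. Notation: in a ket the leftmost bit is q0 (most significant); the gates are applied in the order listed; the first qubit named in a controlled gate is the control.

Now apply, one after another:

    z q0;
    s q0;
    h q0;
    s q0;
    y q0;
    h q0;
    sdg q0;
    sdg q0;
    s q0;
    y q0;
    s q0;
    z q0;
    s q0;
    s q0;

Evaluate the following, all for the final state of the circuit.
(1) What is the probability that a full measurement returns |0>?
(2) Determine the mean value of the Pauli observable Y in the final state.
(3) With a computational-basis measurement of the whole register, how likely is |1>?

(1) Outcome |0> occurs with probability 1/2.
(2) The expectation value of Y is 1.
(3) Outcome |1> occurs with probability 1/2.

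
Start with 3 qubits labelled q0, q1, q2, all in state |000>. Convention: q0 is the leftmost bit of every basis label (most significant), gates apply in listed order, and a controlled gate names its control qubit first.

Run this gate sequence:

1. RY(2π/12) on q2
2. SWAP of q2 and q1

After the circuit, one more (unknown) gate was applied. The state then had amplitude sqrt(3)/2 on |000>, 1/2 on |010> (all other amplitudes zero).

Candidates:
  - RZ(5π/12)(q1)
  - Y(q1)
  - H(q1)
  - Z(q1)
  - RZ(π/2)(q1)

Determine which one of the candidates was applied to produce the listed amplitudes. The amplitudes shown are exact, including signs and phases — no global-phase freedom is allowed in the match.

It was H(q1) that produced the state shown.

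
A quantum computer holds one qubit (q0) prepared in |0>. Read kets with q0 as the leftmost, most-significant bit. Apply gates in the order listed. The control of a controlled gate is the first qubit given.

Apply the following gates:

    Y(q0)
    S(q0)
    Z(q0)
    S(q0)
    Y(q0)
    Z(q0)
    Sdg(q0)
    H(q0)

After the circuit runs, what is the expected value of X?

The expectation value of X is 1.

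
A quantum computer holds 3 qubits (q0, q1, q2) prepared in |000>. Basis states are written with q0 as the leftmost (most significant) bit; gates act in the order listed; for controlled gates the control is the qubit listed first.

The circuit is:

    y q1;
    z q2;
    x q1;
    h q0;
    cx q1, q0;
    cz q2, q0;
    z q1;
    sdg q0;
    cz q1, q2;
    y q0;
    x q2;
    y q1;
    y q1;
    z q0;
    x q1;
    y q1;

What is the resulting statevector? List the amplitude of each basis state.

The resulting statevector has amplitude -sqrt(2)/2 on |001>, -sqrt(2)*I/2 on |101>, and 0 on every other basis state.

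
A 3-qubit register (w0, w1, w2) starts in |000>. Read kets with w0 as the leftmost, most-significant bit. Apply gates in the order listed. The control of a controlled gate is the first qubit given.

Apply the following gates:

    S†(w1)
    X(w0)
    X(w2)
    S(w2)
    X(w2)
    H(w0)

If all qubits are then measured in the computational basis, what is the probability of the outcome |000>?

The probability of measuring |000> is 1/2.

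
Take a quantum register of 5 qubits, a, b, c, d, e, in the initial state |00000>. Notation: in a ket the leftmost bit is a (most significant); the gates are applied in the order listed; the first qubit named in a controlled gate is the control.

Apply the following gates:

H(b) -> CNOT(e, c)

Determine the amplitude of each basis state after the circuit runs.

The final amplitudes are sqrt(2)/2 on |00000>, sqrt(2)/2 on |01000>, and 0 on every other basis state.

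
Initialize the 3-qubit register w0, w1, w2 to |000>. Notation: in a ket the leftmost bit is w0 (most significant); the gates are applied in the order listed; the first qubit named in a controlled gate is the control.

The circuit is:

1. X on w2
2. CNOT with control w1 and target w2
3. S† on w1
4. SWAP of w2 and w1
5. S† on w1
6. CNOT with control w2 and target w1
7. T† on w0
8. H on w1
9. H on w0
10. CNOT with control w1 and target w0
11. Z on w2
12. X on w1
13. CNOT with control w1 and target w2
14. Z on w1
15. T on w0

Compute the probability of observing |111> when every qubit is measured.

A full measurement returns |111> with probability 1/4.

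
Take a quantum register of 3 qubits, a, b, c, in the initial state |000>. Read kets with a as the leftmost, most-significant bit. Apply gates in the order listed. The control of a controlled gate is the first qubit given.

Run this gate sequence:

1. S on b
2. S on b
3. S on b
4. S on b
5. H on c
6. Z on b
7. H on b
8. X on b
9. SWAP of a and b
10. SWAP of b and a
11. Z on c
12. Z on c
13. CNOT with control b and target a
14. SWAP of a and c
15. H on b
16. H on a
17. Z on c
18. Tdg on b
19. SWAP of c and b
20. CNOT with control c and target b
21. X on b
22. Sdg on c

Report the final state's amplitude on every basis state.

After the circuit, the state carries amplitude -1/2 on |000>, -exp(I*pi/4)/2 on |001>, 1/2 on |010>, -exp(I*pi/4)/2 on |011>, 0 on |100>, 0 on |101>, 0 on |110>, 0 on |111>.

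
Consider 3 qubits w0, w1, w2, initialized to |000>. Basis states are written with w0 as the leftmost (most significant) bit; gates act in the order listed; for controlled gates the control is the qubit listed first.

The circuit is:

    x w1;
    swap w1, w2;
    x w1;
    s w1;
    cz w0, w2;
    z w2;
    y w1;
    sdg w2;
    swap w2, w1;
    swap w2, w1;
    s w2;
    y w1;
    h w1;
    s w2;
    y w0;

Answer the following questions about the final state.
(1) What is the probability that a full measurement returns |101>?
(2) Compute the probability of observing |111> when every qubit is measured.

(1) Outcome |101> occurs with probability 1/2. Key observation: gates 7-12 undo each other exactly, leaving only the rest of the circuit to track.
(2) The probability of measuring |111> is 1/2.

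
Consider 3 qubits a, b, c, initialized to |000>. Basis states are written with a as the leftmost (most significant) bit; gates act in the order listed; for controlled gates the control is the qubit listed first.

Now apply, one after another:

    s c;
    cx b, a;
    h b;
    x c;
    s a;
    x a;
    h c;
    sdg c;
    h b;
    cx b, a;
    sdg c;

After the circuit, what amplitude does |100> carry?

The amplitude on |100> is sqrt(2)/2.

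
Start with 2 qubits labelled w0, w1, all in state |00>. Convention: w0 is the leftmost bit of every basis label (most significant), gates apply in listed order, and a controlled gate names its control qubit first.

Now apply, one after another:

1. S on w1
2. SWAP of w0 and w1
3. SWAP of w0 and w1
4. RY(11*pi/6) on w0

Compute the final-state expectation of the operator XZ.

The expectation value of XZ is -1/2. Key observation: gates 2-3 undo each other exactly, leaving only the rest of the circuit to track.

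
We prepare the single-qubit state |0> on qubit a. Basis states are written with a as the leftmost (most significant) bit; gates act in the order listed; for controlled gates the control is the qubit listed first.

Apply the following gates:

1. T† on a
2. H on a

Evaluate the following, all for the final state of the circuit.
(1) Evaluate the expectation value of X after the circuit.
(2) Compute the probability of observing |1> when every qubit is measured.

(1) The observable X averages to 1.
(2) A full measurement returns |1> with probability 1/2.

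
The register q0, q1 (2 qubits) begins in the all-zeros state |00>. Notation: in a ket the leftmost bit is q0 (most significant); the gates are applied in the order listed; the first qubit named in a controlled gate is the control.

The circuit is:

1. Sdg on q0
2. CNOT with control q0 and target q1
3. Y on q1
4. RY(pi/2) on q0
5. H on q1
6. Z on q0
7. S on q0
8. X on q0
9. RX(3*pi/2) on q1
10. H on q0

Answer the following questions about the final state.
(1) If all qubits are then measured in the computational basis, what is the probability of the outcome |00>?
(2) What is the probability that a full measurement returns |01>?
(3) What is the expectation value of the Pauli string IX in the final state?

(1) Outcome |00> occurs with probability 1/4.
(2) A full measurement returns |01> with probability 1/4.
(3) The observable IX averages to -1.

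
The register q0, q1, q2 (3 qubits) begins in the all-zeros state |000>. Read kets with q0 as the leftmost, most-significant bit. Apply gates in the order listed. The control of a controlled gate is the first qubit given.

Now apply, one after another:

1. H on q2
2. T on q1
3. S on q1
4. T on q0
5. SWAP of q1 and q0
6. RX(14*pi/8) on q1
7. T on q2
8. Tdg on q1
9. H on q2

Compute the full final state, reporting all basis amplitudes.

After the circuit, the state carries amplitude (-1 - exp(I*pi/4))*sqrt(sqrt(2) + 2)/4 on |000>, (-1 + exp(I*pi/4))*sqrt(sqrt(2) + 2)/4 on |001>, sqrt(2 - sqrt(2))*(-I - exp(I*pi/4))/4 on |010>, sqrt(2 - sqrt(2))*(-exp(I*pi/4) + I)/4 on |011>, 0 on |100>, 0 on |101>, 0 on |110>, 0 on |111>.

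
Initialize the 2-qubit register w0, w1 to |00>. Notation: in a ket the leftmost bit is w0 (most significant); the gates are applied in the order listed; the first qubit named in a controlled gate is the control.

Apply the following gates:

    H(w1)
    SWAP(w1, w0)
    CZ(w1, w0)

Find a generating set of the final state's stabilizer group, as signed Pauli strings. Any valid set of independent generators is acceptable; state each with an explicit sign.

The final state is stabilized by the group generated by +XI, +IZ; other independent generating sets are equally valid.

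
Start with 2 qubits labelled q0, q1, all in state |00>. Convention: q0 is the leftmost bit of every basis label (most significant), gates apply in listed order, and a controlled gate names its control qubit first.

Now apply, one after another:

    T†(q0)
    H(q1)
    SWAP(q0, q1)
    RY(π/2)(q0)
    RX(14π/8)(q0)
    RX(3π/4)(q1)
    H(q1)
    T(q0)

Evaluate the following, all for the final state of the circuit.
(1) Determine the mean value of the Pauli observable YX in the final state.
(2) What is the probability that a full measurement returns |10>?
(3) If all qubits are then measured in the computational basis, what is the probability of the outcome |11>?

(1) The expectation value of YX is sqrt(2)/4.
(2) A full measurement returns |10> with probability sqrt(2)/8 + 1/4.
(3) The probability of measuring |11> is sqrt(2)/8 + 1/4.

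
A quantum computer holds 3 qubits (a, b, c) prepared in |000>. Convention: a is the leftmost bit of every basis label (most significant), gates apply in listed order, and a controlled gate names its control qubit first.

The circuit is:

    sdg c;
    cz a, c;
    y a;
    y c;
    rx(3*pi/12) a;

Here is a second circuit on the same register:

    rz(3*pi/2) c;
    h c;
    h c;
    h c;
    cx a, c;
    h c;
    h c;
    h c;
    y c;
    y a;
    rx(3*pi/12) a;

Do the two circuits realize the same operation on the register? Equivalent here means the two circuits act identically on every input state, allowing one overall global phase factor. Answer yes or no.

Yes: on every input state the two circuits agree up to one overall phase factor.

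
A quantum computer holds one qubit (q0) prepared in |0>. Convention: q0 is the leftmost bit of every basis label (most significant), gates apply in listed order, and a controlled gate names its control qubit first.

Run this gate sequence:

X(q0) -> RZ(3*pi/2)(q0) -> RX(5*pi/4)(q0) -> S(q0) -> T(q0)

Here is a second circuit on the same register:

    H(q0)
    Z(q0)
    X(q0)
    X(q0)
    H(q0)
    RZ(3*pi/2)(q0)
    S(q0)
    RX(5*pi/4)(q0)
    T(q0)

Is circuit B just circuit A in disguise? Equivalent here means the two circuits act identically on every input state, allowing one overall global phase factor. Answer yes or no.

No, they are not equivalent — no single phase factor reconciles the two unitaries.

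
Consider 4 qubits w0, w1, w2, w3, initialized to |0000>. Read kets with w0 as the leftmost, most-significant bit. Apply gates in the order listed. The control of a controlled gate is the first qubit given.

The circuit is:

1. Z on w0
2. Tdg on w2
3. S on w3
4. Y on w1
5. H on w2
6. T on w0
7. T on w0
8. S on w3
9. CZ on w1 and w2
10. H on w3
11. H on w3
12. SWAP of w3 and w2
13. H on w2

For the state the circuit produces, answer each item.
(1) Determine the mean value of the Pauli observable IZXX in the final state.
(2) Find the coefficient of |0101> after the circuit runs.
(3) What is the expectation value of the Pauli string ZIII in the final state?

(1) The expectation value of IZXX is 1. Key observation: gates 10-11 undo each other exactly, leaving only the rest of the circuit to track.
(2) The amplitude on |0101> is -I/2.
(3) The expectation value of ZIII is 1.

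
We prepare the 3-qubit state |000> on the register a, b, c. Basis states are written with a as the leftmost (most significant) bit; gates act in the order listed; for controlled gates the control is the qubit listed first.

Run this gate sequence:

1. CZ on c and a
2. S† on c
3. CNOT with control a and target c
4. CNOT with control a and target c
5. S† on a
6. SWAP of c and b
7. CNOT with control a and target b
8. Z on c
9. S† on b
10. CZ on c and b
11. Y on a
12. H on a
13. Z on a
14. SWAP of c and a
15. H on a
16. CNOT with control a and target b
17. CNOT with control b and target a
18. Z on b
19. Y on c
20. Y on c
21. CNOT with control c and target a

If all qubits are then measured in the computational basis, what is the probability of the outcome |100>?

A full measurement returns |100> with probability 0.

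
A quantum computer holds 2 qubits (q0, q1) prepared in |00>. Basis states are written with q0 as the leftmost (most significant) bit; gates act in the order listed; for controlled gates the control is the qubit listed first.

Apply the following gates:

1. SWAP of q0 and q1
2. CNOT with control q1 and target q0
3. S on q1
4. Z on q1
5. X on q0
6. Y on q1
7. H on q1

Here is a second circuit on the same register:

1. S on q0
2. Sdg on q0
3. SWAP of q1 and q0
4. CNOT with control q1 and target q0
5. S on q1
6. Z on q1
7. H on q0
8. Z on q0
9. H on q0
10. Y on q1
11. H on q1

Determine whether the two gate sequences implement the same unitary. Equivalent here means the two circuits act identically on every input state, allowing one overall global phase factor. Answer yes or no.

Yes — the two circuits implement the same unitary up to a global phase.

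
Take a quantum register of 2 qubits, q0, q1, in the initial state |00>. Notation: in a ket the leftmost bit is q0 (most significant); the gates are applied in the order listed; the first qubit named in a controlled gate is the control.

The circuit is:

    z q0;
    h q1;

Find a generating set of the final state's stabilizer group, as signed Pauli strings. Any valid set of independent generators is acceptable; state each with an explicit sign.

The stabilizer group can be generated by +IX, +ZI, among other valid generating sets.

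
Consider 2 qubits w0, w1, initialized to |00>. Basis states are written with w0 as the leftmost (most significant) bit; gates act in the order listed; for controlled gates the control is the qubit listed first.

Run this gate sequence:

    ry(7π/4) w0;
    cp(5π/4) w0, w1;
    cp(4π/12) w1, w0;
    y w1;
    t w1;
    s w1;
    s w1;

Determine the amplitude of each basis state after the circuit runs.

The final amplitudes are 0 on |00>, sqrt(sqrt(2) + 2)*exp(3*I*pi/4)/2 on |01>, 0 on |10>, -sqrt(2 - sqrt(2))*exp(3*I*pi/4)/2 on |11>.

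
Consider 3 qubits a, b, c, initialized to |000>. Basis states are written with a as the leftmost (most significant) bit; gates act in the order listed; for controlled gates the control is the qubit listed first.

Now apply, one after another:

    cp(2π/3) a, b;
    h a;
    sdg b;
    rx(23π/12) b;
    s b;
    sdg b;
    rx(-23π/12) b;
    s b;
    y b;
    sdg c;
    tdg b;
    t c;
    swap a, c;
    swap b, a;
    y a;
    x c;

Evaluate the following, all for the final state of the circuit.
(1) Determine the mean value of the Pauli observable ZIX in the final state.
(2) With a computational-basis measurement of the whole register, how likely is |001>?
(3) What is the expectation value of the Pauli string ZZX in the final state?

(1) The observable ZIX averages to 1. Key observation: steps 3-8 multiply out to the identity, so the circuit reduces to the remaining gates.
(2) A full measurement returns |001> with probability 1/2.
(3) The expectation value of ZZX is 1.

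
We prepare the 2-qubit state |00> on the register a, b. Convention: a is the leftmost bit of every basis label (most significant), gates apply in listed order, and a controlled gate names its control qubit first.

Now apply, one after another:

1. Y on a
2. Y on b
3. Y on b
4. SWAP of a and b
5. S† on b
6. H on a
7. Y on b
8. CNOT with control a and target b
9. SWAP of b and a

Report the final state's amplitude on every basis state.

The resulting statevector has amplitude -sqrt(2)*I/2 on |00>, 0 on |01>, 0 on |10>, -sqrt(2)*I/2 on |11>.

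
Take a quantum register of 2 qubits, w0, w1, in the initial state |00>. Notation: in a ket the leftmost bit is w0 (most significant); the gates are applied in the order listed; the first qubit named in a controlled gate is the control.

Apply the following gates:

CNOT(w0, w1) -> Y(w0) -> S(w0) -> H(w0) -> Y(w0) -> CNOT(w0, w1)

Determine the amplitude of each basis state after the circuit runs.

After the circuit, the state carries amplitude -sqrt(2)*I/2 on |00>, 0 on |01>, 0 on |10>, -sqrt(2)*I/2 on |11>.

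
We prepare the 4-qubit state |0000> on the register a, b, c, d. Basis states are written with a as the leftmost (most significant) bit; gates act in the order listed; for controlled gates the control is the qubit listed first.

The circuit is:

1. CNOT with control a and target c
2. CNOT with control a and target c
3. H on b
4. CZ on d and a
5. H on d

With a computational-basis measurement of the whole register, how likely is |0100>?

Outcome |0100> occurs with probability 1/4. Key observation: gates 1-2 undo each other exactly, leaving only the rest of the circuit to track.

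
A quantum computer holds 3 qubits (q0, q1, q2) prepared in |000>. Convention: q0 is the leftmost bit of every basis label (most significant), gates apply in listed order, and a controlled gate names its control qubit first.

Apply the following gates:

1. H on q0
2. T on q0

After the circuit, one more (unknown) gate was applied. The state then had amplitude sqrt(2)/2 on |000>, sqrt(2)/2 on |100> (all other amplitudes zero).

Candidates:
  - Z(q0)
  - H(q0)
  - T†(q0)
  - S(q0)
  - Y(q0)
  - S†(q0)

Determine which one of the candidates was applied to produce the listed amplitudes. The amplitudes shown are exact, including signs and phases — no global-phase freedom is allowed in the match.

The unique candidate consistent with the amplitudes is T†(q0).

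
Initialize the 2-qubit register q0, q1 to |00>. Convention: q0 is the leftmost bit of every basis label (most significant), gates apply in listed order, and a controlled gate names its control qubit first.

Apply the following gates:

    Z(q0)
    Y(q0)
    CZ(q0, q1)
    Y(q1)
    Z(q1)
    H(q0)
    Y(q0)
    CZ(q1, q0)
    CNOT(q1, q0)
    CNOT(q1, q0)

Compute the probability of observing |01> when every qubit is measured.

The probability of measuring |01> is 1/2. Key observation: steps 9-10 multiply out to the identity, so the circuit reduces to the remaining gates.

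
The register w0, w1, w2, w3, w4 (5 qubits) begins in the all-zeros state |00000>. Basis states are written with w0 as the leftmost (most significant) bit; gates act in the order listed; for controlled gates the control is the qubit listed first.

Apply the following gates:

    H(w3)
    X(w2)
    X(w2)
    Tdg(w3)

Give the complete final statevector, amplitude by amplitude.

The final amplitudes are sqrt(2)/2 on |00000>, -sqrt(2)*exp(3*I*pi/4)/2 on |00010>, and 0 on every other basis state.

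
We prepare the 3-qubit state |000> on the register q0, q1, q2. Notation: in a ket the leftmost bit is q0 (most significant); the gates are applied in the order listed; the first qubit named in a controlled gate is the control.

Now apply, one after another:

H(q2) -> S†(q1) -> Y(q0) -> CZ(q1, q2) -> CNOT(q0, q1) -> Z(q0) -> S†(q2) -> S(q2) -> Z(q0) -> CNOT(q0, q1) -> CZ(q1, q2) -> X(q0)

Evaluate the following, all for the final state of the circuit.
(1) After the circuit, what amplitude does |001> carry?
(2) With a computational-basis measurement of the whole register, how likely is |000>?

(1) The amplitude on |001> is sqrt(2)*I/2. Key observation: steps 4-11 multiply out to the identity, so the circuit reduces to the remaining gates.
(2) A full measurement returns |000> with probability 1/2.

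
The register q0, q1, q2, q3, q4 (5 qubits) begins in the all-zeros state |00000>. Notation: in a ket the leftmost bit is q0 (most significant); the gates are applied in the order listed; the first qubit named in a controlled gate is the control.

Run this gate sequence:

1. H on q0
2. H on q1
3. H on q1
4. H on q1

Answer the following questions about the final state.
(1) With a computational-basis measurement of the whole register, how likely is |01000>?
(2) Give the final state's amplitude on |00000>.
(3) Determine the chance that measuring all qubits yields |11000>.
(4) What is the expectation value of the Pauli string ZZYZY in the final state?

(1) The probability of measuring |01000> is 1/4.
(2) The amplitude on |00000> is 1/2.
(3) Outcome |11000> occurs with probability 1/4.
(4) The observable ZZYZY averages to 0.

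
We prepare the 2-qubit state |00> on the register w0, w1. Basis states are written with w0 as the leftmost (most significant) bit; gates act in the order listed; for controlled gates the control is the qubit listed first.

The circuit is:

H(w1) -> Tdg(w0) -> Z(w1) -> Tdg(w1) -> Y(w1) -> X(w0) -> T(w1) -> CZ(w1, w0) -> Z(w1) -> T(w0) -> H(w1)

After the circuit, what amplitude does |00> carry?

The amplitude on |00> is 0.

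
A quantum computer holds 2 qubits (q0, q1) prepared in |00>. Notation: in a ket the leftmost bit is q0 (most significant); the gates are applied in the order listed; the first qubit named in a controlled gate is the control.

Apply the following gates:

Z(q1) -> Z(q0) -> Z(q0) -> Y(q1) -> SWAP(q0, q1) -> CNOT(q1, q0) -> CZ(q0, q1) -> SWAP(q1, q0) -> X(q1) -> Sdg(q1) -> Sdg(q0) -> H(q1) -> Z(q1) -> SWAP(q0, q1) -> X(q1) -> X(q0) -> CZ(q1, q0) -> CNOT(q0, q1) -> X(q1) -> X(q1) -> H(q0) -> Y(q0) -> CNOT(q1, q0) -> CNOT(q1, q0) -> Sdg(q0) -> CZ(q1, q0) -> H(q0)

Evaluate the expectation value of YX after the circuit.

In the final state, YX has expectation -1. Key observation: steps 19-20 multiply out to the identity, so the circuit reduces to the remaining gates.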